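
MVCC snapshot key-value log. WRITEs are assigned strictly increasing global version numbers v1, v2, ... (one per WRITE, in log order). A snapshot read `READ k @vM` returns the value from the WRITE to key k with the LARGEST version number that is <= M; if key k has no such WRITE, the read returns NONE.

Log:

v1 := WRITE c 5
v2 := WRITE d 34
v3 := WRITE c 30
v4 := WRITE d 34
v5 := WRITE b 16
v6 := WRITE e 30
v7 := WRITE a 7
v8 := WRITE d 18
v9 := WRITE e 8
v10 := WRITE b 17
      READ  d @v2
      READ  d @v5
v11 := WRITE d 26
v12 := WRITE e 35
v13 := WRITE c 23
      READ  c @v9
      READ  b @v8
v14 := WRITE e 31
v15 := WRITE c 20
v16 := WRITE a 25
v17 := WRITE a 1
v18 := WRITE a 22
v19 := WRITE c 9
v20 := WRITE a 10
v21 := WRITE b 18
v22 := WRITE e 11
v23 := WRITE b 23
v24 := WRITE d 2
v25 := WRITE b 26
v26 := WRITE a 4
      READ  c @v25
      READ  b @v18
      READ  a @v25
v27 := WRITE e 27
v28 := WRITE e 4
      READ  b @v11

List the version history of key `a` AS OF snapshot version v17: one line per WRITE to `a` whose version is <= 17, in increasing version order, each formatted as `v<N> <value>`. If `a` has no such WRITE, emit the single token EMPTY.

Answer: v7 7
v16 25
v17 1

Derivation:
Scan writes for key=a with version <= 17:
  v1 WRITE c 5 -> skip
  v2 WRITE d 34 -> skip
  v3 WRITE c 30 -> skip
  v4 WRITE d 34 -> skip
  v5 WRITE b 16 -> skip
  v6 WRITE e 30 -> skip
  v7 WRITE a 7 -> keep
  v8 WRITE d 18 -> skip
  v9 WRITE e 8 -> skip
  v10 WRITE b 17 -> skip
  v11 WRITE d 26 -> skip
  v12 WRITE e 35 -> skip
  v13 WRITE c 23 -> skip
  v14 WRITE e 31 -> skip
  v15 WRITE c 20 -> skip
  v16 WRITE a 25 -> keep
  v17 WRITE a 1 -> keep
  v18 WRITE a 22 -> drop (> snap)
  v19 WRITE c 9 -> skip
  v20 WRITE a 10 -> drop (> snap)
  v21 WRITE b 18 -> skip
  v22 WRITE e 11 -> skip
  v23 WRITE b 23 -> skip
  v24 WRITE d 2 -> skip
  v25 WRITE b 26 -> skip
  v26 WRITE a 4 -> drop (> snap)
  v27 WRITE e 27 -> skip
  v28 WRITE e 4 -> skip
Collected: [(7, 7), (16, 25), (17, 1)]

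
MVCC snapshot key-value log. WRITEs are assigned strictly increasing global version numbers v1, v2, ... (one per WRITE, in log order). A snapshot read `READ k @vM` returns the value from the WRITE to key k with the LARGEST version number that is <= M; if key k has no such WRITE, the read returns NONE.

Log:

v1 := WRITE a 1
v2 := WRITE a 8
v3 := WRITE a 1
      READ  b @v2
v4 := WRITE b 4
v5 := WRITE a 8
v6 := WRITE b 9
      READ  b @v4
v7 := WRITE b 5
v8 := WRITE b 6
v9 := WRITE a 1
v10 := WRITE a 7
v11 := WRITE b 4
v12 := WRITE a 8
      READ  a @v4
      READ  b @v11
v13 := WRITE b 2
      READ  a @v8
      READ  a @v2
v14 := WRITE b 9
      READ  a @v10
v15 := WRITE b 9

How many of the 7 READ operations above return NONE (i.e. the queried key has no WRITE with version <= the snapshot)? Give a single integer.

v1: WRITE a=1  (a history now [(1, 1)])
v2: WRITE a=8  (a history now [(1, 1), (2, 8)])
v3: WRITE a=1  (a history now [(1, 1), (2, 8), (3, 1)])
READ b @v2: history=[] -> no version <= 2 -> NONE
v4: WRITE b=4  (b history now [(4, 4)])
v5: WRITE a=8  (a history now [(1, 1), (2, 8), (3, 1), (5, 8)])
v6: WRITE b=9  (b history now [(4, 4), (6, 9)])
READ b @v4: history=[(4, 4), (6, 9)] -> pick v4 -> 4
v7: WRITE b=5  (b history now [(4, 4), (6, 9), (7, 5)])
v8: WRITE b=6  (b history now [(4, 4), (6, 9), (7, 5), (8, 6)])
v9: WRITE a=1  (a history now [(1, 1), (2, 8), (3, 1), (5, 8), (9, 1)])
v10: WRITE a=7  (a history now [(1, 1), (2, 8), (3, 1), (5, 8), (9, 1), (10, 7)])
v11: WRITE b=4  (b history now [(4, 4), (6, 9), (7, 5), (8, 6), (11, 4)])
v12: WRITE a=8  (a history now [(1, 1), (2, 8), (3, 1), (5, 8), (9, 1), (10, 7), (12, 8)])
READ a @v4: history=[(1, 1), (2, 8), (3, 1), (5, 8), (9, 1), (10, 7), (12, 8)] -> pick v3 -> 1
READ b @v11: history=[(4, 4), (6, 9), (7, 5), (8, 6), (11, 4)] -> pick v11 -> 4
v13: WRITE b=2  (b history now [(4, 4), (6, 9), (7, 5), (8, 6), (11, 4), (13, 2)])
READ a @v8: history=[(1, 1), (2, 8), (3, 1), (5, 8), (9, 1), (10, 7), (12, 8)] -> pick v5 -> 8
READ a @v2: history=[(1, 1), (2, 8), (3, 1), (5, 8), (9, 1), (10, 7), (12, 8)] -> pick v2 -> 8
v14: WRITE b=9  (b history now [(4, 4), (6, 9), (7, 5), (8, 6), (11, 4), (13, 2), (14, 9)])
READ a @v10: history=[(1, 1), (2, 8), (3, 1), (5, 8), (9, 1), (10, 7), (12, 8)] -> pick v10 -> 7
v15: WRITE b=9  (b history now [(4, 4), (6, 9), (7, 5), (8, 6), (11, 4), (13, 2), (14, 9), (15, 9)])
Read results in order: ['NONE', '4', '1', '4', '8', '8', '7']
NONE count = 1

Answer: 1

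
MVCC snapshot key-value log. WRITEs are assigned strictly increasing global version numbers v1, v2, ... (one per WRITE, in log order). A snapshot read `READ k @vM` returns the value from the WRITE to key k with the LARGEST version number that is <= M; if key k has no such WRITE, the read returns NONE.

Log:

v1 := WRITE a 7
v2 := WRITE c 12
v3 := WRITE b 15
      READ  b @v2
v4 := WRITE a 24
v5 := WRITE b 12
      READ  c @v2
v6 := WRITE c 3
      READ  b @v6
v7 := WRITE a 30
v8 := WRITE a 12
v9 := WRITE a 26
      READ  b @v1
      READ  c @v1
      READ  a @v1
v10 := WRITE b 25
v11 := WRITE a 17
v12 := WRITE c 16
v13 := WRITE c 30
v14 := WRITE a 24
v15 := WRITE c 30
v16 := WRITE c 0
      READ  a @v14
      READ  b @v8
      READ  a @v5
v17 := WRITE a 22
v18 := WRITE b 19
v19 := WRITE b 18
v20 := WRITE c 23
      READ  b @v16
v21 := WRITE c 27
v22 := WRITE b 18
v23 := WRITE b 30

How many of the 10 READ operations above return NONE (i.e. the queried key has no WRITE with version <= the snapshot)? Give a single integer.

Answer: 3

Derivation:
v1: WRITE a=7  (a history now [(1, 7)])
v2: WRITE c=12  (c history now [(2, 12)])
v3: WRITE b=15  (b history now [(3, 15)])
READ b @v2: history=[(3, 15)] -> no version <= 2 -> NONE
v4: WRITE a=24  (a history now [(1, 7), (4, 24)])
v5: WRITE b=12  (b history now [(3, 15), (5, 12)])
READ c @v2: history=[(2, 12)] -> pick v2 -> 12
v6: WRITE c=3  (c history now [(2, 12), (6, 3)])
READ b @v6: history=[(3, 15), (5, 12)] -> pick v5 -> 12
v7: WRITE a=30  (a history now [(1, 7), (4, 24), (7, 30)])
v8: WRITE a=12  (a history now [(1, 7), (4, 24), (7, 30), (8, 12)])
v9: WRITE a=26  (a history now [(1, 7), (4, 24), (7, 30), (8, 12), (9, 26)])
READ b @v1: history=[(3, 15), (5, 12)] -> no version <= 1 -> NONE
READ c @v1: history=[(2, 12), (6, 3)] -> no version <= 1 -> NONE
READ a @v1: history=[(1, 7), (4, 24), (7, 30), (8, 12), (9, 26)] -> pick v1 -> 7
v10: WRITE b=25  (b history now [(3, 15), (5, 12), (10, 25)])
v11: WRITE a=17  (a history now [(1, 7), (4, 24), (7, 30), (8, 12), (9, 26), (11, 17)])
v12: WRITE c=16  (c history now [(2, 12), (6, 3), (12, 16)])
v13: WRITE c=30  (c history now [(2, 12), (6, 3), (12, 16), (13, 30)])
v14: WRITE a=24  (a history now [(1, 7), (4, 24), (7, 30), (8, 12), (9, 26), (11, 17), (14, 24)])
v15: WRITE c=30  (c history now [(2, 12), (6, 3), (12, 16), (13, 30), (15, 30)])
v16: WRITE c=0  (c history now [(2, 12), (6, 3), (12, 16), (13, 30), (15, 30), (16, 0)])
READ a @v14: history=[(1, 7), (4, 24), (7, 30), (8, 12), (9, 26), (11, 17), (14, 24)] -> pick v14 -> 24
READ b @v8: history=[(3, 15), (5, 12), (10, 25)] -> pick v5 -> 12
READ a @v5: history=[(1, 7), (4, 24), (7, 30), (8, 12), (9, 26), (11, 17), (14, 24)] -> pick v4 -> 24
v17: WRITE a=22  (a history now [(1, 7), (4, 24), (7, 30), (8, 12), (9, 26), (11, 17), (14, 24), (17, 22)])
v18: WRITE b=19  (b history now [(3, 15), (5, 12), (10, 25), (18, 19)])
v19: WRITE b=18  (b history now [(3, 15), (5, 12), (10, 25), (18, 19), (19, 18)])
v20: WRITE c=23  (c history now [(2, 12), (6, 3), (12, 16), (13, 30), (15, 30), (16, 0), (20, 23)])
READ b @v16: history=[(3, 15), (5, 12), (10, 25), (18, 19), (19, 18)] -> pick v10 -> 25
v21: WRITE c=27  (c history now [(2, 12), (6, 3), (12, 16), (13, 30), (15, 30), (16, 0), (20, 23), (21, 27)])
v22: WRITE b=18  (b history now [(3, 15), (5, 12), (10, 25), (18, 19), (19, 18), (22, 18)])
v23: WRITE b=30  (b history now [(3, 15), (5, 12), (10, 25), (18, 19), (19, 18), (22, 18), (23, 30)])
Read results in order: ['NONE', '12', '12', 'NONE', 'NONE', '7', '24', '12', '24', '25']
NONE count = 3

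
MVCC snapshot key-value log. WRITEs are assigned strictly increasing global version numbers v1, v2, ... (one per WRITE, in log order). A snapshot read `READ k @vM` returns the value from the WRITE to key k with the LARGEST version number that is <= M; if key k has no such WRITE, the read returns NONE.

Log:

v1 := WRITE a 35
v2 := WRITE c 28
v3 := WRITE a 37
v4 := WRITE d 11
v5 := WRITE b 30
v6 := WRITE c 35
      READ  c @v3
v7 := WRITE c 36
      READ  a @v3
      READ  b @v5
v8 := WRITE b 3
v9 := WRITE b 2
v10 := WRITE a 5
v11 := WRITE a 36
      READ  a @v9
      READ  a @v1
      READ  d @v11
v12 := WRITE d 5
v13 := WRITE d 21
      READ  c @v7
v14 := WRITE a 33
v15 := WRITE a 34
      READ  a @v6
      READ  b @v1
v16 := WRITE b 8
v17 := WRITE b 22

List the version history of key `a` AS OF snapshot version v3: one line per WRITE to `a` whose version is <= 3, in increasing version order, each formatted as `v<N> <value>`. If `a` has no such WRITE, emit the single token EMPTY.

Scan writes for key=a with version <= 3:
  v1 WRITE a 35 -> keep
  v2 WRITE c 28 -> skip
  v3 WRITE a 37 -> keep
  v4 WRITE d 11 -> skip
  v5 WRITE b 30 -> skip
  v6 WRITE c 35 -> skip
  v7 WRITE c 36 -> skip
  v8 WRITE b 3 -> skip
  v9 WRITE b 2 -> skip
  v10 WRITE a 5 -> drop (> snap)
  v11 WRITE a 36 -> drop (> snap)
  v12 WRITE d 5 -> skip
  v13 WRITE d 21 -> skip
  v14 WRITE a 33 -> drop (> snap)
  v15 WRITE a 34 -> drop (> snap)
  v16 WRITE b 8 -> skip
  v17 WRITE b 22 -> skip
Collected: [(1, 35), (3, 37)]

Answer: v1 35
v3 37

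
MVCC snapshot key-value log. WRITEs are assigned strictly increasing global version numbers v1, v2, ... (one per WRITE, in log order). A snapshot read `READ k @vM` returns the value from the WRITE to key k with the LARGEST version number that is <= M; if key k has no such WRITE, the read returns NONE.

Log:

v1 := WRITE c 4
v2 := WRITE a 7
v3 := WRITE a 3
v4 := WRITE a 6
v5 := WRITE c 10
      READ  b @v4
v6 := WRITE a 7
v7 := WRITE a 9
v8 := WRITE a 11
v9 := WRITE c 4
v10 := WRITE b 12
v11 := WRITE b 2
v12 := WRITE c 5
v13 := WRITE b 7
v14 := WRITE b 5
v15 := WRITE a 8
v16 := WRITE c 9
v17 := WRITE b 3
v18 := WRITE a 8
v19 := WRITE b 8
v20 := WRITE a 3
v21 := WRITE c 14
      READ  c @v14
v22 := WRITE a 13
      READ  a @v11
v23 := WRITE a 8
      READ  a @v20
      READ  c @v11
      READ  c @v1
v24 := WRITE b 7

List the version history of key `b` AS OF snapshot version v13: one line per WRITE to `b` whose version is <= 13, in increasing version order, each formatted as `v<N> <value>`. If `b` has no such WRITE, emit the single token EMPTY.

Scan writes for key=b with version <= 13:
  v1 WRITE c 4 -> skip
  v2 WRITE a 7 -> skip
  v3 WRITE a 3 -> skip
  v4 WRITE a 6 -> skip
  v5 WRITE c 10 -> skip
  v6 WRITE a 7 -> skip
  v7 WRITE a 9 -> skip
  v8 WRITE a 11 -> skip
  v9 WRITE c 4 -> skip
  v10 WRITE b 12 -> keep
  v11 WRITE b 2 -> keep
  v12 WRITE c 5 -> skip
  v13 WRITE b 7 -> keep
  v14 WRITE b 5 -> drop (> snap)
  v15 WRITE a 8 -> skip
  v16 WRITE c 9 -> skip
  v17 WRITE b 3 -> drop (> snap)
  v18 WRITE a 8 -> skip
  v19 WRITE b 8 -> drop (> snap)
  v20 WRITE a 3 -> skip
  v21 WRITE c 14 -> skip
  v22 WRITE a 13 -> skip
  v23 WRITE a 8 -> skip
  v24 WRITE b 7 -> drop (> snap)
Collected: [(10, 12), (11, 2), (13, 7)]

Answer: v10 12
v11 2
v13 7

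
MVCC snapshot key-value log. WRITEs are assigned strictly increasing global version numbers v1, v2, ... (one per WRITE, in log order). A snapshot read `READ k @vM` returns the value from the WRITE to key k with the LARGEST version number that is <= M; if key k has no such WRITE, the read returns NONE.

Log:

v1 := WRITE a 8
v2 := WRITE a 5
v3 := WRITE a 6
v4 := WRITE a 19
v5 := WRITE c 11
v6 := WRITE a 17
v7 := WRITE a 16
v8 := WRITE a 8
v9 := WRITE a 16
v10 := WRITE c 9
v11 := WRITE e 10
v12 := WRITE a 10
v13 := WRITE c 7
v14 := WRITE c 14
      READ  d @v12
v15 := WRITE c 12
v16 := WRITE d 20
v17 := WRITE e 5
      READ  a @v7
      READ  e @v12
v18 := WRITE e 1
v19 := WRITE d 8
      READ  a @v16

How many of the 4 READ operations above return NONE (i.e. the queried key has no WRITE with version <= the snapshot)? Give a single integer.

Answer: 1

Derivation:
v1: WRITE a=8  (a history now [(1, 8)])
v2: WRITE a=5  (a history now [(1, 8), (2, 5)])
v3: WRITE a=6  (a history now [(1, 8), (2, 5), (3, 6)])
v4: WRITE a=19  (a history now [(1, 8), (2, 5), (3, 6), (4, 19)])
v5: WRITE c=11  (c history now [(5, 11)])
v6: WRITE a=17  (a history now [(1, 8), (2, 5), (3, 6), (4, 19), (6, 17)])
v7: WRITE a=16  (a history now [(1, 8), (2, 5), (3, 6), (4, 19), (6, 17), (7, 16)])
v8: WRITE a=8  (a history now [(1, 8), (2, 5), (3, 6), (4, 19), (6, 17), (7, 16), (8, 8)])
v9: WRITE a=16  (a history now [(1, 8), (2, 5), (3, 6), (4, 19), (6, 17), (7, 16), (8, 8), (9, 16)])
v10: WRITE c=9  (c history now [(5, 11), (10, 9)])
v11: WRITE e=10  (e history now [(11, 10)])
v12: WRITE a=10  (a history now [(1, 8), (2, 5), (3, 6), (4, 19), (6, 17), (7, 16), (8, 8), (9, 16), (12, 10)])
v13: WRITE c=7  (c history now [(5, 11), (10, 9), (13, 7)])
v14: WRITE c=14  (c history now [(5, 11), (10, 9), (13, 7), (14, 14)])
READ d @v12: history=[] -> no version <= 12 -> NONE
v15: WRITE c=12  (c history now [(5, 11), (10, 9), (13, 7), (14, 14), (15, 12)])
v16: WRITE d=20  (d history now [(16, 20)])
v17: WRITE e=5  (e history now [(11, 10), (17, 5)])
READ a @v7: history=[(1, 8), (2, 5), (3, 6), (4, 19), (6, 17), (7, 16), (8, 8), (9, 16), (12, 10)] -> pick v7 -> 16
READ e @v12: history=[(11, 10), (17, 5)] -> pick v11 -> 10
v18: WRITE e=1  (e history now [(11, 10), (17, 5), (18, 1)])
v19: WRITE d=8  (d history now [(16, 20), (19, 8)])
READ a @v16: history=[(1, 8), (2, 5), (3, 6), (4, 19), (6, 17), (7, 16), (8, 8), (9, 16), (12, 10)] -> pick v12 -> 10
Read results in order: ['NONE', '16', '10', '10']
NONE count = 1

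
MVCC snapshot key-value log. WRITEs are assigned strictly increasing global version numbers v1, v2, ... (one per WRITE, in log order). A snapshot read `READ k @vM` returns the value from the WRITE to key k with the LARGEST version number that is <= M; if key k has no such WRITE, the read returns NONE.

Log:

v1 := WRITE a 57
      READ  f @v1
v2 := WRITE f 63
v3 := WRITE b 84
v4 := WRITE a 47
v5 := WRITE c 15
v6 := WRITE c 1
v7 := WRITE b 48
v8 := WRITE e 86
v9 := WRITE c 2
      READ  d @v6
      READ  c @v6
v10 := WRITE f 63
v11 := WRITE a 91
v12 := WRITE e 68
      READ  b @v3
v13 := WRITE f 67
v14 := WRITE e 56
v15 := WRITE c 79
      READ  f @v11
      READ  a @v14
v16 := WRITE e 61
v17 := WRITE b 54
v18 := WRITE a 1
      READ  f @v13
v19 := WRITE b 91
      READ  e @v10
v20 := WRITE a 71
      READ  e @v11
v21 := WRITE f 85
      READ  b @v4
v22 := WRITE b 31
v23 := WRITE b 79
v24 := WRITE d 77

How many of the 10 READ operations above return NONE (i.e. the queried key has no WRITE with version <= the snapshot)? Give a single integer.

Answer: 2

Derivation:
v1: WRITE a=57  (a history now [(1, 57)])
READ f @v1: history=[] -> no version <= 1 -> NONE
v2: WRITE f=63  (f history now [(2, 63)])
v3: WRITE b=84  (b history now [(3, 84)])
v4: WRITE a=47  (a history now [(1, 57), (4, 47)])
v5: WRITE c=15  (c history now [(5, 15)])
v6: WRITE c=1  (c history now [(5, 15), (6, 1)])
v7: WRITE b=48  (b history now [(3, 84), (7, 48)])
v8: WRITE e=86  (e history now [(8, 86)])
v9: WRITE c=2  (c history now [(5, 15), (6, 1), (9, 2)])
READ d @v6: history=[] -> no version <= 6 -> NONE
READ c @v6: history=[(5, 15), (6, 1), (9, 2)] -> pick v6 -> 1
v10: WRITE f=63  (f history now [(2, 63), (10, 63)])
v11: WRITE a=91  (a history now [(1, 57), (4, 47), (11, 91)])
v12: WRITE e=68  (e history now [(8, 86), (12, 68)])
READ b @v3: history=[(3, 84), (7, 48)] -> pick v3 -> 84
v13: WRITE f=67  (f history now [(2, 63), (10, 63), (13, 67)])
v14: WRITE e=56  (e history now [(8, 86), (12, 68), (14, 56)])
v15: WRITE c=79  (c history now [(5, 15), (6, 1), (9, 2), (15, 79)])
READ f @v11: history=[(2, 63), (10, 63), (13, 67)] -> pick v10 -> 63
READ a @v14: history=[(1, 57), (4, 47), (11, 91)] -> pick v11 -> 91
v16: WRITE e=61  (e history now [(8, 86), (12, 68), (14, 56), (16, 61)])
v17: WRITE b=54  (b history now [(3, 84), (7, 48), (17, 54)])
v18: WRITE a=1  (a history now [(1, 57), (4, 47), (11, 91), (18, 1)])
READ f @v13: history=[(2, 63), (10, 63), (13, 67)] -> pick v13 -> 67
v19: WRITE b=91  (b history now [(3, 84), (7, 48), (17, 54), (19, 91)])
READ e @v10: history=[(8, 86), (12, 68), (14, 56), (16, 61)] -> pick v8 -> 86
v20: WRITE a=71  (a history now [(1, 57), (4, 47), (11, 91), (18, 1), (20, 71)])
READ e @v11: history=[(8, 86), (12, 68), (14, 56), (16, 61)] -> pick v8 -> 86
v21: WRITE f=85  (f history now [(2, 63), (10, 63), (13, 67), (21, 85)])
READ b @v4: history=[(3, 84), (7, 48), (17, 54), (19, 91)] -> pick v3 -> 84
v22: WRITE b=31  (b history now [(3, 84), (7, 48), (17, 54), (19, 91), (22, 31)])
v23: WRITE b=79  (b history now [(3, 84), (7, 48), (17, 54), (19, 91), (22, 31), (23, 79)])
v24: WRITE d=77  (d history now [(24, 77)])
Read results in order: ['NONE', 'NONE', '1', '84', '63', '91', '67', '86', '86', '84']
NONE count = 2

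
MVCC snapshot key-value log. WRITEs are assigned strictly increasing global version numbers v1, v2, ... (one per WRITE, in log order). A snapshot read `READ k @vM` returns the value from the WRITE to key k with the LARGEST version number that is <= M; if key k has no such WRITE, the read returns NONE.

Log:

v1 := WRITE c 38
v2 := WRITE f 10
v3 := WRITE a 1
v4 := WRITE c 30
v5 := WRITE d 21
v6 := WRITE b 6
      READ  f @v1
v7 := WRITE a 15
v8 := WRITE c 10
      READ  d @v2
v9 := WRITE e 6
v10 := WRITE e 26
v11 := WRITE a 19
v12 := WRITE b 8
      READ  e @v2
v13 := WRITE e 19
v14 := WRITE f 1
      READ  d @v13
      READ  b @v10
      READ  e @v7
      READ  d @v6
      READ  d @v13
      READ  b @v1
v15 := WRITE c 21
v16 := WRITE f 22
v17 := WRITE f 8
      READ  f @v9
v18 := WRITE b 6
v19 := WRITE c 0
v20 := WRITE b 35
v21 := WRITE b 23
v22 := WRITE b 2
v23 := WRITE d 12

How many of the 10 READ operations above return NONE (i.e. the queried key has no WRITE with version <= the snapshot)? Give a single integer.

v1: WRITE c=38  (c history now [(1, 38)])
v2: WRITE f=10  (f history now [(2, 10)])
v3: WRITE a=1  (a history now [(3, 1)])
v4: WRITE c=30  (c history now [(1, 38), (4, 30)])
v5: WRITE d=21  (d history now [(5, 21)])
v6: WRITE b=6  (b history now [(6, 6)])
READ f @v1: history=[(2, 10)] -> no version <= 1 -> NONE
v7: WRITE a=15  (a history now [(3, 1), (7, 15)])
v8: WRITE c=10  (c history now [(1, 38), (4, 30), (8, 10)])
READ d @v2: history=[(5, 21)] -> no version <= 2 -> NONE
v9: WRITE e=6  (e history now [(9, 6)])
v10: WRITE e=26  (e history now [(9, 6), (10, 26)])
v11: WRITE a=19  (a history now [(3, 1), (7, 15), (11, 19)])
v12: WRITE b=8  (b history now [(6, 6), (12, 8)])
READ e @v2: history=[(9, 6), (10, 26)] -> no version <= 2 -> NONE
v13: WRITE e=19  (e history now [(9, 6), (10, 26), (13, 19)])
v14: WRITE f=1  (f history now [(2, 10), (14, 1)])
READ d @v13: history=[(5, 21)] -> pick v5 -> 21
READ b @v10: history=[(6, 6), (12, 8)] -> pick v6 -> 6
READ e @v7: history=[(9, 6), (10, 26), (13, 19)] -> no version <= 7 -> NONE
READ d @v6: history=[(5, 21)] -> pick v5 -> 21
READ d @v13: history=[(5, 21)] -> pick v5 -> 21
READ b @v1: history=[(6, 6), (12, 8)] -> no version <= 1 -> NONE
v15: WRITE c=21  (c history now [(1, 38), (4, 30), (8, 10), (15, 21)])
v16: WRITE f=22  (f history now [(2, 10), (14, 1), (16, 22)])
v17: WRITE f=8  (f history now [(2, 10), (14, 1), (16, 22), (17, 8)])
READ f @v9: history=[(2, 10), (14, 1), (16, 22), (17, 8)] -> pick v2 -> 10
v18: WRITE b=6  (b history now [(6, 6), (12, 8), (18, 6)])
v19: WRITE c=0  (c history now [(1, 38), (4, 30), (8, 10), (15, 21), (19, 0)])
v20: WRITE b=35  (b history now [(6, 6), (12, 8), (18, 6), (20, 35)])
v21: WRITE b=23  (b history now [(6, 6), (12, 8), (18, 6), (20, 35), (21, 23)])
v22: WRITE b=2  (b history now [(6, 6), (12, 8), (18, 6), (20, 35), (21, 23), (22, 2)])
v23: WRITE d=12  (d history now [(5, 21), (23, 12)])
Read results in order: ['NONE', 'NONE', 'NONE', '21', '6', 'NONE', '21', '21', 'NONE', '10']
NONE count = 5

Answer: 5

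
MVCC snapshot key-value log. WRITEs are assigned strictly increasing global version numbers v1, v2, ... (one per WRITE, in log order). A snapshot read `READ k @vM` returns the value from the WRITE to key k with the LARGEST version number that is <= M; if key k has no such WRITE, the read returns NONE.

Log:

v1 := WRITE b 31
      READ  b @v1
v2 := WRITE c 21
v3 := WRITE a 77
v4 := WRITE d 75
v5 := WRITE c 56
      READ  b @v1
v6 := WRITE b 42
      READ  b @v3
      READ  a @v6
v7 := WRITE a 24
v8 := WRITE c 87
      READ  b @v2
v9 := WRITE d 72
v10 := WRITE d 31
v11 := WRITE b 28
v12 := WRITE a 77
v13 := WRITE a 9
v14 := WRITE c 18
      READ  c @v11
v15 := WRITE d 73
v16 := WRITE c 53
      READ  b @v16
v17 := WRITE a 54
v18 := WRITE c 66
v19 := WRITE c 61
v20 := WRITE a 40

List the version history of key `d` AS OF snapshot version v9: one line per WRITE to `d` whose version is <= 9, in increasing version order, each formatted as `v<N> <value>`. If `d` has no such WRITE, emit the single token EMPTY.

Scan writes for key=d with version <= 9:
  v1 WRITE b 31 -> skip
  v2 WRITE c 21 -> skip
  v3 WRITE a 77 -> skip
  v4 WRITE d 75 -> keep
  v5 WRITE c 56 -> skip
  v6 WRITE b 42 -> skip
  v7 WRITE a 24 -> skip
  v8 WRITE c 87 -> skip
  v9 WRITE d 72 -> keep
  v10 WRITE d 31 -> drop (> snap)
  v11 WRITE b 28 -> skip
  v12 WRITE a 77 -> skip
  v13 WRITE a 9 -> skip
  v14 WRITE c 18 -> skip
  v15 WRITE d 73 -> drop (> snap)
  v16 WRITE c 53 -> skip
  v17 WRITE a 54 -> skip
  v18 WRITE c 66 -> skip
  v19 WRITE c 61 -> skip
  v20 WRITE a 40 -> skip
Collected: [(4, 75), (9, 72)]

Answer: v4 75
v9 72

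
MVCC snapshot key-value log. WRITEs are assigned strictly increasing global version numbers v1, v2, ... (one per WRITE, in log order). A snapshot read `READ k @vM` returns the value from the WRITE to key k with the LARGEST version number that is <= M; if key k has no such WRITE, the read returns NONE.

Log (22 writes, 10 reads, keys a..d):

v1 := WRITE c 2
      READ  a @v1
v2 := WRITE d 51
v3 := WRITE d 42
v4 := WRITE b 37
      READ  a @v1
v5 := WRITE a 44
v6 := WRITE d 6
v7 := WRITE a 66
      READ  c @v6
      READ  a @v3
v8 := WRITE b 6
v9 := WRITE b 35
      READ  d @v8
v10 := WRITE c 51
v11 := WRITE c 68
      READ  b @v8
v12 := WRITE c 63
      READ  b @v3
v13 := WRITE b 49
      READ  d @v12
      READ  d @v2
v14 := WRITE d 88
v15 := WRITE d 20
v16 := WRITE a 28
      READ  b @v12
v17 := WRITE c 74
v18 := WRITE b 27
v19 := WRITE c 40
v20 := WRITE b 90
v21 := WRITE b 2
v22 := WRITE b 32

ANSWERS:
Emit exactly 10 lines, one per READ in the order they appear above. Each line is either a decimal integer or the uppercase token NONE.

Answer: NONE
NONE
2
NONE
6
6
NONE
6
51
35

Derivation:
v1: WRITE c=2  (c history now [(1, 2)])
READ a @v1: history=[] -> no version <= 1 -> NONE
v2: WRITE d=51  (d history now [(2, 51)])
v3: WRITE d=42  (d history now [(2, 51), (3, 42)])
v4: WRITE b=37  (b history now [(4, 37)])
READ a @v1: history=[] -> no version <= 1 -> NONE
v5: WRITE a=44  (a history now [(5, 44)])
v6: WRITE d=6  (d history now [(2, 51), (3, 42), (6, 6)])
v7: WRITE a=66  (a history now [(5, 44), (7, 66)])
READ c @v6: history=[(1, 2)] -> pick v1 -> 2
READ a @v3: history=[(5, 44), (7, 66)] -> no version <= 3 -> NONE
v8: WRITE b=6  (b history now [(4, 37), (8, 6)])
v9: WRITE b=35  (b history now [(4, 37), (8, 6), (9, 35)])
READ d @v8: history=[(2, 51), (3, 42), (6, 6)] -> pick v6 -> 6
v10: WRITE c=51  (c history now [(1, 2), (10, 51)])
v11: WRITE c=68  (c history now [(1, 2), (10, 51), (11, 68)])
READ b @v8: history=[(4, 37), (8, 6), (9, 35)] -> pick v8 -> 6
v12: WRITE c=63  (c history now [(1, 2), (10, 51), (11, 68), (12, 63)])
READ b @v3: history=[(4, 37), (8, 6), (9, 35)] -> no version <= 3 -> NONE
v13: WRITE b=49  (b history now [(4, 37), (8, 6), (9, 35), (13, 49)])
READ d @v12: history=[(2, 51), (3, 42), (6, 6)] -> pick v6 -> 6
READ d @v2: history=[(2, 51), (3, 42), (6, 6)] -> pick v2 -> 51
v14: WRITE d=88  (d history now [(2, 51), (3, 42), (6, 6), (14, 88)])
v15: WRITE d=20  (d history now [(2, 51), (3, 42), (6, 6), (14, 88), (15, 20)])
v16: WRITE a=28  (a history now [(5, 44), (7, 66), (16, 28)])
READ b @v12: history=[(4, 37), (8, 6), (9, 35), (13, 49)] -> pick v9 -> 35
v17: WRITE c=74  (c history now [(1, 2), (10, 51), (11, 68), (12, 63), (17, 74)])
v18: WRITE b=27  (b history now [(4, 37), (8, 6), (9, 35), (13, 49), (18, 27)])
v19: WRITE c=40  (c history now [(1, 2), (10, 51), (11, 68), (12, 63), (17, 74), (19, 40)])
v20: WRITE b=90  (b history now [(4, 37), (8, 6), (9, 35), (13, 49), (18, 27), (20, 90)])
v21: WRITE b=2  (b history now [(4, 37), (8, 6), (9, 35), (13, 49), (18, 27), (20, 90), (21, 2)])
v22: WRITE b=32  (b history now [(4, 37), (8, 6), (9, 35), (13, 49), (18, 27), (20, 90), (21, 2), (22, 32)])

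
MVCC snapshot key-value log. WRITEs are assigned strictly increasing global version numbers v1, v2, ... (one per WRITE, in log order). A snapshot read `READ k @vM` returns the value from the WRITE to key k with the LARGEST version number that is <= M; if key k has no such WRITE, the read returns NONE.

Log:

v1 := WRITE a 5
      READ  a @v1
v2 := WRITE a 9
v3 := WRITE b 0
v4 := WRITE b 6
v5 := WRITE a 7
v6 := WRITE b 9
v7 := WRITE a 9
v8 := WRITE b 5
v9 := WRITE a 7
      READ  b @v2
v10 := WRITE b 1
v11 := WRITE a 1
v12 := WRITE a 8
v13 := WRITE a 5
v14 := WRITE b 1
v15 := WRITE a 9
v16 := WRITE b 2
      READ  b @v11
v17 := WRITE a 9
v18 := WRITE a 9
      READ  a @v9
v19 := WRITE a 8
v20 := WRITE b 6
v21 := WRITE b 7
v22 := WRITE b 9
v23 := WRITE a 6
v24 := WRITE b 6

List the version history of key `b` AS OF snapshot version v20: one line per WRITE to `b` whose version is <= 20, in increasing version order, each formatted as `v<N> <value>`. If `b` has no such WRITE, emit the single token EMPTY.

Answer: v3 0
v4 6
v6 9
v8 5
v10 1
v14 1
v16 2
v20 6

Derivation:
Scan writes for key=b with version <= 20:
  v1 WRITE a 5 -> skip
  v2 WRITE a 9 -> skip
  v3 WRITE b 0 -> keep
  v4 WRITE b 6 -> keep
  v5 WRITE a 7 -> skip
  v6 WRITE b 9 -> keep
  v7 WRITE a 9 -> skip
  v8 WRITE b 5 -> keep
  v9 WRITE a 7 -> skip
  v10 WRITE b 1 -> keep
  v11 WRITE a 1 -> skip
  v12 WRITE a 8 -> skip
  v13 WRITE a 5 -> skip
  v14 WRITE b 1 -> keep
  v15 WRITE a 9 -> skip
  v16 WRITE b 2 -> keep
  v17 WRITE a 9 -> skip
  v18 WRITE a 9 -> skip
  v19 WRITE a 8 -> skip
  v20 WRITE b 6 -> keep
  v21 WRITE b 7 -> drop (> snap)
  v22 WRITE b 9 -> drop (> snap)
  v23 WRITE a 6 -> skip
  v24 WRITE b 6 -> drop (> snap)
Collected: [(3, 0), (4, 6), (6, 9), (8, 5), (10, 1), (14, 1), (16, 2), (20, 6)]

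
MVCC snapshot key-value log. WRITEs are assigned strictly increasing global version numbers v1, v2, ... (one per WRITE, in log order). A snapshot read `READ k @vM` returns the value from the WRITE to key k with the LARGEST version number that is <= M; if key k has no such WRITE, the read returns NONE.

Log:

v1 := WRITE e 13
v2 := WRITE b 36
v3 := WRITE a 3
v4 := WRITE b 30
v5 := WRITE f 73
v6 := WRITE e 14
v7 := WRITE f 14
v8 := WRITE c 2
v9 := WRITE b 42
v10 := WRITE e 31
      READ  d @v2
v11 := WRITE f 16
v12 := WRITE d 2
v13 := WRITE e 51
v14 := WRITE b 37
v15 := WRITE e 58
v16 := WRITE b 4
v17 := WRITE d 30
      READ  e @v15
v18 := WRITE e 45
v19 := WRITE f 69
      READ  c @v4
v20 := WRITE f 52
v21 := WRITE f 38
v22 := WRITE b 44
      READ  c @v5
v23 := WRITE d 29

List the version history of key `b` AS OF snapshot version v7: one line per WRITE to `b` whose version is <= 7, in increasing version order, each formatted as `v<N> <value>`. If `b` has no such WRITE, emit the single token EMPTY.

Scan writes for key=b with version <= 7:
  v1 WRITE e 13 -> skip
  v2 WRITE b 36 -> keep
  v3 WRITE a 3 -> skip
  v4 WRITE b 30 -> keep
  v5 WRITE f 73 -> skip
  v6 WRITE e 14 -> skip
  v7 WRITE f 14 -> skip
  v8 WRITE c 2 -> skip
  v9 WRITE b 42 -> drop (> snap)
  v10 WRITE e 31 -> skip
  v11 WRITE f 16 -> skip
  v12 WRITE d 2 -> skip
  v13 WRITE e 51 -> skip
  v14 WRITE b 37 -> drop (> snap)
  v15 WRITE e 58 -> skip
  v16 WRITE b 4 -> drop (> snap)
  v17 WRITE d 30 -> skip
  v18 WRITE e 45 -> skip
  v19 WRITE f 69 -> skip
  v20 WRITE f 52 -> skip
  v21 WRITE f 38 -> skip
  v22 WRITE b 44 -> drop (> snap)
  v23 WRITE d 29 -> skip
Collected: [(2, 36), (4, 30)]

Answer: v2 36
v4 30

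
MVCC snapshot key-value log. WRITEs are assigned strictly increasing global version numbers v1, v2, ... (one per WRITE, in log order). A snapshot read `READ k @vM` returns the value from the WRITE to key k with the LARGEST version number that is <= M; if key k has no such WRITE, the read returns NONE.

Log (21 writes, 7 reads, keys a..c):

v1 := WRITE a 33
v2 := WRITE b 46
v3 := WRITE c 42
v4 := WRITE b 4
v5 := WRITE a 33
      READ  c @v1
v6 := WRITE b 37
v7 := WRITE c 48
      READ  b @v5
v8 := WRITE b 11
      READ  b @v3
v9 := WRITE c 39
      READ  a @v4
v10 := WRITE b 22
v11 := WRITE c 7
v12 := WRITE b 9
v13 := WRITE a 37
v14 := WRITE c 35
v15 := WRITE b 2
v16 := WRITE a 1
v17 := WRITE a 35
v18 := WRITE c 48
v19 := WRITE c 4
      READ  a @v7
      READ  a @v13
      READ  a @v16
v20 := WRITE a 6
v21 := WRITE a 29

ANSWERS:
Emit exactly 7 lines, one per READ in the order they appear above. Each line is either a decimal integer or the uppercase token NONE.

v1: WRITE a=33  (a history now [(1, 33)])
v2: WRITE b=46  (b history now [(2, 46)])
v3: WRITE c=42  (c history now [(3, 42)])
v4: WRITE b=4  (b history now [(2, 46), (4, 4)])
v5: WRITE a=33  (a history now [(1, 33), (5, 33)])
READ c @v1: history=[(3, 42)] -> no version <= 1 -> NONE
v6: WRITE b=37  (b history now [(2, 46), (4, 4), (6, 37)])
v7: WRITE c=48  (c history now [(3, 42), (7, 48)])
READ b @v5: history=[(2, 46), (4, 4), (6, 37)] -> pick v4 -> 4
v8: WRITE b=11  (b history now [(2, 46), (4, 4), (6, 37), (8, 11)])
READ b @v3: history=[(2, 46), (4, 4), (6, 37), (8, 11)] -> pick v2 -> 46
v9: WRITE c=39  (c history now [(3, 42), (7, 48), (9, 39)])
READ a @v4: history=[(1, 33), (5, 33)] -> pick v1 -> 33
v10: WRITE b=22  (b history now [(2, 46), (4, 4), (6, 37), (8, 11), (10, 22)])
v11: WRITE c=7  (c history now [(3, 42), (7, 48), (9, 39), (11, 7)])
v12: WRITE b=9  (b history now [(2, 46), (4, 4), (6, 37), (8, 11), (10, 22), (12, 9)])
v13: WRITE a=37  (a history now [(1, 33), (5, 33), (13, 37)])
v14: WRITE c=35  (c history now [(3, 42), (7, 48), (9, 39), (11, 7), (14, 35)])
v15: WRITE b=2  (b history now [(2, 46), (4, 4), (6, 37), (8, 11), (10, 22), (12, 9), (15, 2)])
v16: WRITE a=1  (a history now [(1, 33), (5, 33), (13, 37), (16, 1)])
v17: WRITE a=35  (a history now [(1, 33), (5, 33), (13, 37), (16, 1), (17, 35)])
v18: WRITE c=48  (c history now [(3, 42), (7, 48), (9, 39), (11, 7), (14, 35), (18, 48)])
v19: WRITE c=4  (c history now [(3, 42), (7, 48), (9, 39), (11, 7), (14, 35), (18, 48), (19, 4)])
READ a @v7: history=[(1, 33), (5, 33), (13, 37), (16, 1), (17, 35)] -> pick v5 -> 33
READ a @v13: history=[(1, 33), (5, 33), (13, 37), (16, 1), (17, 35)] -> pick v13 -> 37
READ a @v16: history=[(1, 33), (5, 33), (13, 37), (16, 1), (17, 35)] -> pick v16 -> 1
v20: WRITE a=6  (a history now [(1, 33), (5, 33), (13, 37), (16, 1), (17, 35), (20, 6)])
v21: WRITE a=29  (a history now [(1, 33), (5, 33), (13, 37), (16, 1), (17, 35), (20, 6), (21, 29)])

Answer: NONE
4
46
33
33
37
1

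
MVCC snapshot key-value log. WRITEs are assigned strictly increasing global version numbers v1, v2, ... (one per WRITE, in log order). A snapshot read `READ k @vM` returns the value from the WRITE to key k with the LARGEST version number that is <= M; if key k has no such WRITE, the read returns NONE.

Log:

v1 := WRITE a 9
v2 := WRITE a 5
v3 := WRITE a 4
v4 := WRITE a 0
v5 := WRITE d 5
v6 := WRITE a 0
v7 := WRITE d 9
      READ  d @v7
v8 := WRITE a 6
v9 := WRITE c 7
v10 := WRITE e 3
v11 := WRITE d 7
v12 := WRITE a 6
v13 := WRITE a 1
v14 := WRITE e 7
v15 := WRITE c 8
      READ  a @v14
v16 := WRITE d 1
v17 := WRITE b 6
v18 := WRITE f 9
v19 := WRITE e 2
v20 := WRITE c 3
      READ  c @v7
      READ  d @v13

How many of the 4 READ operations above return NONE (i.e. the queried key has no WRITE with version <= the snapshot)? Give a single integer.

v1: WRITE a=9  (a history now [(1, 9)])
v2: WRITE a=5  (a history now [(1, 9), (2, 5)])
v3: WRITE a=4  (a history now [(1, 9), (2, 5), (3, 4)])
v4: WRITE a=0  (a history now [(1, 9), (2, 5), (3, 4), (4, 0)])
v5: WRITE d=5  (d history now [(5, 5)])
v6: WRITE a=0  (a history now [(1, 9), (2, 5), (3, 4), (4, 0), (6, 0)])
v7: WRITE d=9  (d history now [(5, 5), (7, 9)])
READ d @v7: history=[(5, 5), (7, 9)] -> pick v7 -> 9
v8: WRITE a=6  (a history now [(1, 9), (2, 5), (3, 4), (4, 0), (6, 0), (8, 6)])
v9: WRITE c=7  (c history now [(9, 7)])
v10: WRITE e=3  (e history now [(10, 3)])
v11: WRITE d=7  (d history now [(5, 5), (7, 9), (11, 7)])
v12: WRITE a=6  (a history now [(1, 9), (2, 5), (3, 4), (4, 0), (6, 0), (8, 6), (12, 6)])
v13: WRITE a=1  (a history now [(1, 9), (2, 5), (3, 4), (4, 0), (6, 0), (8, 6), (12, 6), (13, 1)])
v14: WRITE e=7  (e history now [(10, 3), (14, 7)])
v15: WRITE c=8  (c history now [(9, 7), (15, 8)])
READ a @v14: history=[(1, 9), (2, 5), (3, 4), (4, 0), (6, 0), (8, 6), (12, 6), (13, 1)] -> pick v13 -> 1
v16: WRITE d=1  (d history now [(5, 5), (7, 9), (11, 7), (16, 1)])
v17: WRITE b=6  (b history now [(17, 6)])
v18: WRITE f=9  (f history now [(18, 9)])
v19: WRITE e=2  (e history now [(10, 3), (14, 7), (19, 2)])
v20: WRITE c=3  (c history now [(9, 7), (15, 8), (20, 3)])
READ c @v7: history=[(9, 7), (15, 8), (20, 3)] -> no version <= 7 -> NONE
READ d @v13: history=[(5, 5), (7, 9), (11, 7), (16, 1)] -> pick v11 -> 7
Read results in order: ['9', '1', 'NONE', '7']
NONE count = 1

Answer: 1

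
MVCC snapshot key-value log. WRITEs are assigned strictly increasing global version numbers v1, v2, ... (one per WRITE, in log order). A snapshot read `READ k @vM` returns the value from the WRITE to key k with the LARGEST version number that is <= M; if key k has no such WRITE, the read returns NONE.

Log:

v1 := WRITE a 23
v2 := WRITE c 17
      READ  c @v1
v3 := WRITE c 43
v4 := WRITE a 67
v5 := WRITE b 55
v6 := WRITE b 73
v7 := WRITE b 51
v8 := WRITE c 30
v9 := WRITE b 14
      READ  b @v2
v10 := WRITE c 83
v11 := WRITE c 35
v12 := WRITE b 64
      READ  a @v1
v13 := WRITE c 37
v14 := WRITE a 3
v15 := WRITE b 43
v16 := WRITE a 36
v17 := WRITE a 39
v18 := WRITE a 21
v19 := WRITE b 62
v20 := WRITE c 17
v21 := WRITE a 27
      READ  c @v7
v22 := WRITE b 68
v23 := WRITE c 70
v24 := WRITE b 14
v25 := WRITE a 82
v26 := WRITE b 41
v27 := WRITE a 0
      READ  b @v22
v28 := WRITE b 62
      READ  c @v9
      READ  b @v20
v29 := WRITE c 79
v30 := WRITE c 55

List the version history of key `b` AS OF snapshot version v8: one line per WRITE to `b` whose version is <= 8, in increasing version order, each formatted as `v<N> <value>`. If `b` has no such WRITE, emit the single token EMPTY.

Scan writes for key=b with version <= 8:
  v1 WRITE a 23 -> skip
  v2 WRITE c 17 -> skip
  v3 WRITE c 43 -> skip
  v4 WRITE a 67 -> skip
  v5 WRITE b 55 -> keep
  v6 WRITE b 73 -> keep
  v7 WRITE b 51 -> keep
  v8 WRITE c 30 -> skip
  v9 WRITE b 14 -> drop (> snap)
  v10 WRITE c 83 -> skip
  v11 WRITE c 35 -> skip
  v12 WRITE b 64 -> drop (> snap)
  v13 WRITE c 37 -> skip
  v14 WRITE a 3 -> skip
  v15 WRITE b 43 -> drop (> snap)
  v16 WRITE a 36 -> skip
  v17 WRITE a 39 -> skip
  v18 WRITE a 21 -> skip
  v19 WRITE b 62 -> drop (> snap)
  v20 WRITE c 17 -> skip
  v21 WRITE a 27 -> skip
  v22 WRITE b 68 -> drop (> snap)
  v23 WRITE c 70 -> skip
  v24 WRITE b 14 -> drop (> snap)
  v25 WRITE a 82 -> skip
  v26 WRITE b 41 -> drop (> snap)
  v27 WRITE a 0 -> skip
  v28 WRITE b 62 -> drop (> snap)
  v29 WRITE c 79 -> skip
  v30 WRITE c 55 -> skip
Collected: [(5, 55), (6, 73), (7, 51)]

Answer: v5 55
v6 73
v7 51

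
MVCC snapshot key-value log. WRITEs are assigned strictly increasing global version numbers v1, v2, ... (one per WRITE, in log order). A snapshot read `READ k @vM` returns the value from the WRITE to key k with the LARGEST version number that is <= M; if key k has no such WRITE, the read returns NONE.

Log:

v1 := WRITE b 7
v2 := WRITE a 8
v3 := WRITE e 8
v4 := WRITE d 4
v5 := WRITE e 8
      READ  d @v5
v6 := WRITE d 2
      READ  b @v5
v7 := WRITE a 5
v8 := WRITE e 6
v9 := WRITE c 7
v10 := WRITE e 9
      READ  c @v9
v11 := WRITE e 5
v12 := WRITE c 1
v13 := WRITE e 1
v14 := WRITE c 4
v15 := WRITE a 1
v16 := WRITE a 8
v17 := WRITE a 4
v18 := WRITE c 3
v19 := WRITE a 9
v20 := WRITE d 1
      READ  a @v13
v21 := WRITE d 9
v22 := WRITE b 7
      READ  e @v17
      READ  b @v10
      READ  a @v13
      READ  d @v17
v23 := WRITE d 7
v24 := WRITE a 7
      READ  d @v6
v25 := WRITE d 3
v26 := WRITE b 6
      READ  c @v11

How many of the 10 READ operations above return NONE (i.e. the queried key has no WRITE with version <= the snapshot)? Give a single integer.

v1: WRITE b=7  (b history now [(1, 7)])
v2: WRITE a=8  (a history now [(2, 8)])
v3: WRITE e=8  (e history now [(3, 8)])
v4: WRITE d=4  (d history now [(4, 4)])
v5: WRITE e=8  (e history now [(3, 8), (5, 8)])
READ d @v5: history=[(4, 4)] -> pick v4 -> 4
v6: WRITE d=2  (d history now [(4, 4), (6, 2)])
READ b @v5: history=[(1, 7)] -> pick v1 -> 7
v7: WRITE a=5  (a history now [(2, 8), (7, 5)])
v8: WRITE e=6  (e history now [(3, 8), (5, 8), (8, 6)])
v9: WRITE c=7  (c history now [(9, 7)])
v10: WRITE e=9  (e history now [(3, 8), (5, 8), (8, 6), (10, 9)])
READ c @v9: history=[(9, 7)] -> pick v9 -> 7
v11: WRITE e=5  (e history now [(3, 8), (5, 8), (8, 6), (10, 9), (11, 5)])
v12: WRITE c=1  (c history now [(9, 7), (12, 1)])
v13: WRITE e=1  (e history now [(3, 8), (5, 8), (8, 6), (10, 9), (11, 5), (13, 1)])
v14: WRITE c=4  (c history now [(9, 7), (12, 1), (14, 4)])
v15: WRITE a=1  (a history now [(2, 8), (7, 5), (15, 1)])
v16: WRITE a=8  (a history now [(2, 8), (7, 5), (15, 1), (16, 8)])
v17: WRITE a=4  (a history now [(2, 8), (7, 5), (15, 1), (16, 8), (17, 4)])
v18: WRITE c=3  (c history now [(9, 7), (12, 1), (14, 4), (18, 3)])
v19: WRITE a=9  (a history now [(2, 8), (7, 5), (15, 1), (16, 8), (17, 4), (19, 9)])
v20: WRITE d=1  (d history now [(4, 4), (6, 2), (20, 1)])
READ a @v13: history=[(2, 8), (7, 5), (15, 1), (16, 8), (17, 4), (19, 9)] -> pick v7 -> 5
v21: WRITE d=9  (d history now [(4, 4), (6, 2), (20, 1), (21, 9)])
v22: WRITE b=7  (b history now [(1, 7), (22, 7)])
READ e @v17: history=[(3, 8), (5, 8), (8, 6), (10, 9), (11, 5), (13, 1)] -> pick v13 -> 1
READ b @v10: history=[(1, 7), (22, 7)] -> pick v1 -> 7
READ a @v13: history=[(2, 8), (7, 5), (15, 1), (16, 8), (17, 4), (19, 9)] -> pick v7 -> 5
READ d @v17: history=[(4, 4), (6, 2), (20, 1), (21, 9)] -> pick v6 -> 2
v23: WRITE d=7  (d history now [(4, 4), (6, 2), (20, 1), (21, 9), (23, 7)])
v24: WRITE a=7  (a history now [(2, 8), (7, 5), (15, 1), (16, 8), (17, 4), (19, 9), (24, 7)])
READ d @v6: history=[(4, 4), (6, 2), (20, 1), (21, 9), (23, 7)] -> pick v6 -> 2
v25: WRITE d=3  (d history now [(4, 4), (6, 2), (20, 1), (21, 9), (23, 7), (25, 3)])
v26: WRITE b=6  (b history now [(1, 7), (22, 7), (26, 6)])
READ c @v11: history=[(9, 7), (12, 1), (14, 4), (18, 3)] -> pick v9 -> 7
Read results in order: ['4', '7', '7', '5', '1', '7', '5', '2', '2', '7']
NONE count = 0

Answer: 0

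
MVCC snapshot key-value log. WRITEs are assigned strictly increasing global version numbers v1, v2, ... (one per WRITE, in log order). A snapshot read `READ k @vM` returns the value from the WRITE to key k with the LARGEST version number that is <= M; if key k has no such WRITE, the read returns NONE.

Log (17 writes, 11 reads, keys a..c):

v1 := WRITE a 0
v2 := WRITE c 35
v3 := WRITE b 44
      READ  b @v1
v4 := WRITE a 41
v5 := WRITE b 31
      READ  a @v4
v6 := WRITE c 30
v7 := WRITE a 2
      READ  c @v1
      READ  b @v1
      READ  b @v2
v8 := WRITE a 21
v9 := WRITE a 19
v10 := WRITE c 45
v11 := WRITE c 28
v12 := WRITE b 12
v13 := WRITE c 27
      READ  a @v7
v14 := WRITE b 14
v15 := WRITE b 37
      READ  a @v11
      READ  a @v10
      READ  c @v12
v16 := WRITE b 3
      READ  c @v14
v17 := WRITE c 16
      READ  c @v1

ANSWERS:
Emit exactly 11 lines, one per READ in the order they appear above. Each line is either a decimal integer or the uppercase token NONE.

v1: WRITE a=0  (a history now [(1, 0)])
v2: WRITE c=35  (c history now [(2, 35)])
v3: WRITE b=44  (b history now [(3, 44)])
READ b @v1: history=[(3, 44)] -> no version <= 1 -> NONE
v4: WRITE a=41  (a history now [(1, 0), (4, 41)])
v5: WRITE b=31  (b history now [(3, 44), (5, 31)])
READ a @v4: history=[(1, 0), (4, 41)] -> pick v4 -> 41
v6: WRITE c=30  (c history now [(2, 35), (6, 30)])
v7: WRITE a=2  (a history now [(1, 0), (4, 41), (7, 2)])
READ c @v1: history=[(2, 35), (6, 30)] -> no version <= 1 -> NONE
READ b @v1: history=[(3, 44), (5, 31)] -> no version <= 1 -> NONE
READ b @v2: history=[(3, 44), (5, 31)] -> no version <= 2 -> NONE
v8: WRITE a=21  (a history now [(1, 0), (4, 41), (7, 2), (8, 21)])
v9: WRITE a=19  (a history now [(1, 0), (4, 41), (7, 2), (8, 21), (9, 19)])
v10: WRITE c=45  (c history now [(2, 35), (6, 30), (10, 45)])
v11: WRITE c=28  (c history now [(2, 35), (6, 30), (10, 45), (11, 28)])
v12: WRITE b=12  (b history now [(3, 44), (5, 31), (12, 12)])
v13: WRITE c=27  (c history now [(2, 35), (6, 30), (10, 45), (11, 28), (13, 27)])
READ a @v7: history=[(1, 0), (4, 41), (7, 2), (8, 21), (9, 19)] -> pick v7 -> 2
v14: WRITE b=14  (b history now [(3, 44), (5, 31), (12, 12), (14, 14)])
v15: WRITE b=37  (b history now [(3, 44), (5, 31), (12, 12), (14, 14), (15, 37)])
READ a @v11: history=[(1, 0), (4, 41), (7, 2), (8, 21), (9, 19)] -> pick v9 -> 19
READ a @v10: history=[(1, 0), (4, 41), (7, 2), (8, 21), (9, 19)] -> pick v9 -> 19
READ c @v12: history=[(2, 35), (6, 30), (10, 45), (11, 28), (13, 27)] -> pick v11 -> 28
v16: WRITE b=3  (b history now [(3, 44), (5, 31), (12, 12), (14, 14), (15, 37), (16, 3)])
READ c @v14: history=[(2, 35), (6, 30), (10, 45), (11, 28), (13, 27)] -> pick v13 -> 27
v17: WRITE c=16  (c history now [(2, 35), (6, 30), (10, 45), (11, 28), (13, 27), (17, 16)])
READ c @v1: history=[(2, 35), (6, 30), (10, 45), (11, 28), (13, 27), (17, 16)] -> no version <= 1 -> NONE

Answer: NONE
41
NONE
NONE
NONE
2
19
19
28
27
NONE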